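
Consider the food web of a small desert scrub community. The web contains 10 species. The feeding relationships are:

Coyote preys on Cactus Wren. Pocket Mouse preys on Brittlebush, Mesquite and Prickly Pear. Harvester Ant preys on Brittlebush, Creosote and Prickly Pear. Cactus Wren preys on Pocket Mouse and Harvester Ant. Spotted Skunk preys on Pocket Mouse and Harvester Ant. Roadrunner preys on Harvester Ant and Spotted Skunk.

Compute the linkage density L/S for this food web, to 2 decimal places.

There are L = 13 links among S = 10 species.
L/S = 13/10 = 1.3000 ≈ 1.30.

L/S = 1.30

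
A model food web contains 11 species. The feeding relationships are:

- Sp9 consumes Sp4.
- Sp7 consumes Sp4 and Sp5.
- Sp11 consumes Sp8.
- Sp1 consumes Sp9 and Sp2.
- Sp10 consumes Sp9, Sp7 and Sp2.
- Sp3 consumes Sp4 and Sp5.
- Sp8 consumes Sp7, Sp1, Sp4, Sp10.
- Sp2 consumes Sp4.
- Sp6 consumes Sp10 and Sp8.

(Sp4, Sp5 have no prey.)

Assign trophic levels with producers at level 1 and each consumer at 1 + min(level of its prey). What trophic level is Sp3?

Sp4 is a producer → level 1.
Sp3 eats Sp4 → level 2.

Trophic level 2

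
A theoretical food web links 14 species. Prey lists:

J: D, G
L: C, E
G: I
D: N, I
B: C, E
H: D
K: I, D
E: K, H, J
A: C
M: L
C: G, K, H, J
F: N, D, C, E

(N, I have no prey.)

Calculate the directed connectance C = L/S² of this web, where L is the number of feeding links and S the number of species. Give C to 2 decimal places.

The web has S = 14 species and L = 25 feeding links.
C = L / S² = 25 / 196 = 0.1276 ≈ 0.13.

C = 0.13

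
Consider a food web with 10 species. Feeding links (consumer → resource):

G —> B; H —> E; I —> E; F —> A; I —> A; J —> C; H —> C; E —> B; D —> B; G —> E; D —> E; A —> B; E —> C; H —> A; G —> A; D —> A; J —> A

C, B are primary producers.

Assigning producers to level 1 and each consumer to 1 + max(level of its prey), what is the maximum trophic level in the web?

3

Producers (level 1): C, B.
B → A → J gives J level 3.
No species has a prey at level 3, so no species reaches level 4.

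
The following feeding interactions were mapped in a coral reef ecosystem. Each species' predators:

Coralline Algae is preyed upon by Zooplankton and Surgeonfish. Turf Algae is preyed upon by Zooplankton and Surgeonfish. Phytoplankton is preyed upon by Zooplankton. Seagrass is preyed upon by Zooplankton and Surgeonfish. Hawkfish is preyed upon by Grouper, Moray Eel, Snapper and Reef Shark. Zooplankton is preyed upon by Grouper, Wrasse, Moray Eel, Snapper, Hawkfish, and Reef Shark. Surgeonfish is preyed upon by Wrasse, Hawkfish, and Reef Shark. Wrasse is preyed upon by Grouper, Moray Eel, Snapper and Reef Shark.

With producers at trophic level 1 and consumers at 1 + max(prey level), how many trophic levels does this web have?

Producers (level 1): Coralline Algae, Seagrass, Turf Algae, Phytoplankton.
Coralline Algae → Zooplankton → Hawkfish → Grouper gives Grouper level 4.
No species has a prey at level 4, so no species reaches level 5.

4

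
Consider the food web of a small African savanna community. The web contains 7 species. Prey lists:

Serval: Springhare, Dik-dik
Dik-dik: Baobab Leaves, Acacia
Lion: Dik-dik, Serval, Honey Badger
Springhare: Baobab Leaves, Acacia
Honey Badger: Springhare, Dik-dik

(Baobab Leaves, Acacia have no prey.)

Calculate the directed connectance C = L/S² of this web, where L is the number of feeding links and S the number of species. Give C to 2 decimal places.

The web has S = 7 species and L = 11 feeding links.
C = L / S² = 11 / 49 = 0.2245 ≈ 0.22.

C = 0.22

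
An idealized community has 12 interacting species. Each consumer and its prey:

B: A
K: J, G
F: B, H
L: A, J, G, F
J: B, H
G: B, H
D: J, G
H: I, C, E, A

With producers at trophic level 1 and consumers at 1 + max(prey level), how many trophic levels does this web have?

4

Producers (level 1): I, C, E, A.
A → B → J → D gives D level 4.
No species has a prey at level 4, so no species reaches level 5.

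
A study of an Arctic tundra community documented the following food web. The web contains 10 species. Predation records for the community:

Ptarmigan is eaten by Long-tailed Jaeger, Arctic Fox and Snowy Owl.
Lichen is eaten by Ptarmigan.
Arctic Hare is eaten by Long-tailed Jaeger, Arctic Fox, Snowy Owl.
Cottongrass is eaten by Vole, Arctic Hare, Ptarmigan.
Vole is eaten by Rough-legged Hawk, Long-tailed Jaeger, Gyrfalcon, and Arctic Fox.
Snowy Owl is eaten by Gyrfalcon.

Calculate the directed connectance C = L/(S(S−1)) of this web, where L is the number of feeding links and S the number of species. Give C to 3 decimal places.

C = 0.167

The web has S = 10 species and L = 15 feeding links.
C = L / (S(S−1)) = 15 / 90 = 0.1667 ≈ 0.167.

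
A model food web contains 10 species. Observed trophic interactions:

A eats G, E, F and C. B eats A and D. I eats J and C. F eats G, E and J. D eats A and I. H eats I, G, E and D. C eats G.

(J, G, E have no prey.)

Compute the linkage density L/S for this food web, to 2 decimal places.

There are L = 18 links among S = 10 species.
L/S = 18/10 = 1.8000 ≈ 1.80.

L/S = 1.80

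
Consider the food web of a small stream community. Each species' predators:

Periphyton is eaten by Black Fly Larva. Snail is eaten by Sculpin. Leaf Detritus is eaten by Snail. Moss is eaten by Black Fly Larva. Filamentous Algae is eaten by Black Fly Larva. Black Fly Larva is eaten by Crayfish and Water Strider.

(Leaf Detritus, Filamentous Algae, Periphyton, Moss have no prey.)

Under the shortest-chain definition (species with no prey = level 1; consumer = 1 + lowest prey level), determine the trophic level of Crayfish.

Filamentous Algae has no prey (basal) → level 1.
Black Fly Larva eats Filamentous Algae → level 2.
Crayfish eats Black Fly Larva → level 3.
No prey of Crayfish is below level 2, so 3 is the minimum.

Trophic level 3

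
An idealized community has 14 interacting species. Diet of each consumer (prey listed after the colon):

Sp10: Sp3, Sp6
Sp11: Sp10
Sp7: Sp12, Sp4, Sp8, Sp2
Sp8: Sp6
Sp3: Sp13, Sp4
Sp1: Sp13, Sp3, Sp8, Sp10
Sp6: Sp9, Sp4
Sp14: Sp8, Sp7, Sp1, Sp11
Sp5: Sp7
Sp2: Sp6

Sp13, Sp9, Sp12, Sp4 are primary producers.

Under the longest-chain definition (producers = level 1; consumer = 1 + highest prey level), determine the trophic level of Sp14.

Sp9 is a producer → level 1.
Sp6 eats Sp9 (level 1); other prey at levels: Sp4 1 → level 2.
Sp8 eats Sp6 → level 3.
Sp7 eats Sp8 (level 3); other prey at levels: Sp12 1, Sp4 1, Sp2 3 → level 4.
Sp14 eats Sp7 (level 4); other prey at levels: Sp8 3, Sp1 4, Sp11 4 → level 5.

Trophic level 5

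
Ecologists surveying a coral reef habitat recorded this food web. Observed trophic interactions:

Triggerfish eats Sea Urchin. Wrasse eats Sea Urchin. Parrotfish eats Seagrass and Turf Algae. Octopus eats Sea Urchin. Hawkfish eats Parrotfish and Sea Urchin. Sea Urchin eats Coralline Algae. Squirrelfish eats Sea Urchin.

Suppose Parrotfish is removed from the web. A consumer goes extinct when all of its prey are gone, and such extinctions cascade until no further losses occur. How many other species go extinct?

0

Remove Parrotfish.
Every predator of it retains at least one other prey: Hawkfish still has Sea Urchin.
No consumer loses all prey, so no secondary extinctions occur.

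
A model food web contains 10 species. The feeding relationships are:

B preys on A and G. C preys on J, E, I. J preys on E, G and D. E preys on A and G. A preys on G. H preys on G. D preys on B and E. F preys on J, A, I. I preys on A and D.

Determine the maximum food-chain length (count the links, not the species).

One longest chain: G → A → B → D → J → F.
It has 6 species and 5 links.

5 links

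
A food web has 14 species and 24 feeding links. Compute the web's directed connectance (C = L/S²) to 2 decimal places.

The web has S = 14 species and L = 24 feeding links.
C = L / S² = 24 / 196 = 0.1224 ≈ 0.12.

C = 0.12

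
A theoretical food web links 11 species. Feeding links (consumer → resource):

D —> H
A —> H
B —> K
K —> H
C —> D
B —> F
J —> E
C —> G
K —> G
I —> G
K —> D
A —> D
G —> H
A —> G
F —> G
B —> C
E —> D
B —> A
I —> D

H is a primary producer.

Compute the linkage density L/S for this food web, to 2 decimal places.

There are L = 19 links among S = 11 species.
L/S = 19/11 = 1.7273 ≈ 1.73.

L/S = 1.73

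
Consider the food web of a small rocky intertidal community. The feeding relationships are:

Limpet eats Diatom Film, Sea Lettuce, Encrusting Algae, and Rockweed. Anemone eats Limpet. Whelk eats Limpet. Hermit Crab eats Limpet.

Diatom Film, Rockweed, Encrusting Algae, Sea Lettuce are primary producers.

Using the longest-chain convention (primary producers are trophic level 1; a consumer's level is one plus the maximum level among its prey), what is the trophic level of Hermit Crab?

Trophic level 3

Diatom Film is a producer → level 1.
Limpet eats Diatom Film (level 1); other prey at levels: Rockweed 1, Encrusting Algae 1, Sea Lettuce 1 → level 2.
Hermit Crab eats Limpet → level 3.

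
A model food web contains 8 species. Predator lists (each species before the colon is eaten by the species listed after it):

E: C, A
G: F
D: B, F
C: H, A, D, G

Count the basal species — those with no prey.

1

Basal species (no prey listed): E.
Count: 1.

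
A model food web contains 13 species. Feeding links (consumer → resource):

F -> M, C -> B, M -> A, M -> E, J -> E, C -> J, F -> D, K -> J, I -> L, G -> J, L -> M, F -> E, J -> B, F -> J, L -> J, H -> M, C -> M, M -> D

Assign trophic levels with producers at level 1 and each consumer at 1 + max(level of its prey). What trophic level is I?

E is a producer → level 1.
M eats E (level 1); other prey at levels: D 1, A 1 → level 2.
L eats M (level 2); other prey at levels: J 2 → level 3.
I eats L → level 4.

Trophic level 4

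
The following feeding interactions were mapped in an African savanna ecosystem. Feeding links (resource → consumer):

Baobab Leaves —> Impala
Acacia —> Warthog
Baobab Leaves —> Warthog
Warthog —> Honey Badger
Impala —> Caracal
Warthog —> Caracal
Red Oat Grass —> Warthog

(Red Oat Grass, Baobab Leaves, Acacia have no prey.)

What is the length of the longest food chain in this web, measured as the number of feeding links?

2 links

One longest chain: Red Oat Grass → Warthog → Caracal.
It has 3 species and 2 links.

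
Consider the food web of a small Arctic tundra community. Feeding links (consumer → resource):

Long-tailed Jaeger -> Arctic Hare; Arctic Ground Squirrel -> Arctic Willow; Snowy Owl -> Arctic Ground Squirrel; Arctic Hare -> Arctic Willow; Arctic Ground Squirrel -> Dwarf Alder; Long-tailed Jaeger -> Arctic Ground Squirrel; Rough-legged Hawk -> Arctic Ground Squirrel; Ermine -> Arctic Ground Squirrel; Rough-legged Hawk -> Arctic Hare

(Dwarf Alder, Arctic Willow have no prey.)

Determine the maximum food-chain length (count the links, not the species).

One longest chain: Arctic Willow → Arctic Hare → Rough-legged Hawk.
It has 3 species and 2 links.

2 links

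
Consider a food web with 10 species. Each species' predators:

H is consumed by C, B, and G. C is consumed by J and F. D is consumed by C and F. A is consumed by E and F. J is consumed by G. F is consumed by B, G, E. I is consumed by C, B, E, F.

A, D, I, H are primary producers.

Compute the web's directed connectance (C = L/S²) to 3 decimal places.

The web has S = 10 species and L = 17 feeding links.
C = L / S² = 17 / 100 = 0.1700 ≈ 0.170.

C = 0.170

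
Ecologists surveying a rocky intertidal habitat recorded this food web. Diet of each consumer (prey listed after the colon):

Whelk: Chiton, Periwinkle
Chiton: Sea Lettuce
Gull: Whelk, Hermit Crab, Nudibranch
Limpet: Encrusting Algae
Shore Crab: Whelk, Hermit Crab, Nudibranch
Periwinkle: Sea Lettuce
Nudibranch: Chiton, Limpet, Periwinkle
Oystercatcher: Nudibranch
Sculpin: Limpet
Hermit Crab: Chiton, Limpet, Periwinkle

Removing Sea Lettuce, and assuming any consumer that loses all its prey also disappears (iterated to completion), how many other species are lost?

3

Remove Sea Lettuce.
Round 1: Chiton (all prey gone), Periwinkle (all prey gone) → extinct.
Round 2: Whelk (all prey gone) → extinct.
No further losses. Total secondary extinctions: 3.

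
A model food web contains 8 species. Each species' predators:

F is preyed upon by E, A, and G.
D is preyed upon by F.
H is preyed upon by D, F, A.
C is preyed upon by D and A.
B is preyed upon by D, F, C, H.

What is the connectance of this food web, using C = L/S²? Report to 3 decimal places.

The web has S = 8 species and L = 13 feeding links.
C = L / S² = 13 / 64 = 0.2031 ≈ 0.203.

C = 0.203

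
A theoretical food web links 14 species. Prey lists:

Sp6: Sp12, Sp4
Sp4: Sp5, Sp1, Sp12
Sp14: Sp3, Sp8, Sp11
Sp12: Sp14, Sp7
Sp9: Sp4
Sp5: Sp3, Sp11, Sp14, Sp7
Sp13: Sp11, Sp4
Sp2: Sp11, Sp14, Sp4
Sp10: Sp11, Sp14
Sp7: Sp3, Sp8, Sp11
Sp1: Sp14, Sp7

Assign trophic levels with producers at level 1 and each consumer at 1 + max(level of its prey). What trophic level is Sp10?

Sp3 is a producer → level 1.
Sp14 eats Sp3 (level 1); other prey at levels: Sp8 1, Sp11 1 → level 2.
Sp10 eats Sp14 (level 2); other prey at levels: Sp11 1 → level 3.

Trophic level 3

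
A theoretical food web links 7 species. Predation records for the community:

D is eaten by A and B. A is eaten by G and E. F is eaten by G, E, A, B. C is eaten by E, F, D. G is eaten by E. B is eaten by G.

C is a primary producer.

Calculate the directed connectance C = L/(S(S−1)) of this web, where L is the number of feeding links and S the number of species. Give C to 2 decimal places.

The web has S = 7 species and L = 13 feeding links.
C = L / (S(S−1)) = 13 / 42 = 0.3095 ≈ 0.31.

C = 0.31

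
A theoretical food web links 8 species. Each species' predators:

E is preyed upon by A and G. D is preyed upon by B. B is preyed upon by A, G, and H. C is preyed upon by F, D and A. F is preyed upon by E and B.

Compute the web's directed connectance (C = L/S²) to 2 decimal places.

C = 0.17

The web has S = 8 species and L = 11 feeding links.
C = L / S² = 11 / 64 = 0.1719 ≈ 0.17.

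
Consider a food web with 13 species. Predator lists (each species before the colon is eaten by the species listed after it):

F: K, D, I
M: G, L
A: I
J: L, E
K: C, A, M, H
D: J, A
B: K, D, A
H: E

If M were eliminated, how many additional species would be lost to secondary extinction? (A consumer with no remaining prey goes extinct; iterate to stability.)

Remove M.
Round 1: G (all prey gone) → extinct.
No further losses. Total secondary extinctions: 1.

1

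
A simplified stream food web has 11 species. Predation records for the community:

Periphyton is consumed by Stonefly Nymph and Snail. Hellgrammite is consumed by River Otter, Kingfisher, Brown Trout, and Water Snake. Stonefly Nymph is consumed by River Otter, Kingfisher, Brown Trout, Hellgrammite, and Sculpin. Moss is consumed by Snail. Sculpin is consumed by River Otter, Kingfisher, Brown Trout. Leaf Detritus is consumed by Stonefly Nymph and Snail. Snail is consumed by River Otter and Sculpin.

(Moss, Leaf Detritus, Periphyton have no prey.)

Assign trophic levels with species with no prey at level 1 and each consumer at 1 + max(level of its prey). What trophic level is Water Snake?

Trophic level 4

Leaf Detritus has no prey (basal) → level 1.
Stonefly Nymph eats Leaf Detritus (level 1); other prey at levels: Periphyton 1 → level 2.
Hellgrammite eats Stonefly Nymph → level 3.
Water Snake eats Hellgrammite → level 4.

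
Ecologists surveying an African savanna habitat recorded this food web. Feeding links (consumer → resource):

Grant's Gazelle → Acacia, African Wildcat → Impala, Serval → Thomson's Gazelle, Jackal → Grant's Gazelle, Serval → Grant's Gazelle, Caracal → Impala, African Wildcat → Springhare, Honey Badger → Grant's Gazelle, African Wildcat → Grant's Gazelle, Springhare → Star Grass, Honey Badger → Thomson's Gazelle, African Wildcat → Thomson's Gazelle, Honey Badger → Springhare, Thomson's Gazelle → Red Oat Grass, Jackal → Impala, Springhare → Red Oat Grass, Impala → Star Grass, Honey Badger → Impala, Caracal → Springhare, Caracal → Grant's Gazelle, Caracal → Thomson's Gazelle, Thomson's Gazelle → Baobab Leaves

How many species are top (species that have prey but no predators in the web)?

Top species (has prey, but nothing eats it): Caracal, Jackal, Honey Badger, Serval, African Wildcat.
Count: 5.

5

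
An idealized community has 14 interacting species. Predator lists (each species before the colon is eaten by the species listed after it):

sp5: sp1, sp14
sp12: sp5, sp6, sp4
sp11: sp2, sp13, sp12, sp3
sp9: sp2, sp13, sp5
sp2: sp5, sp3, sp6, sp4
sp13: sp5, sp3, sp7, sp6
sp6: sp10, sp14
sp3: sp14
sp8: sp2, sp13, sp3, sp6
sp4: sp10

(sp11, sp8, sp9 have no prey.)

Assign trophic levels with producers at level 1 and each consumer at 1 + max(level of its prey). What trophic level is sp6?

sp11 is a producer → level 1.
sp2 eats sp11 (level 1); other prey at levels: sp8 1, sp9 1 → level 2.
sp6 eats sp2 (level 2); other prey at levels: sp8 1, sp13 2, sp12 2 → level 3.

Trophic level 3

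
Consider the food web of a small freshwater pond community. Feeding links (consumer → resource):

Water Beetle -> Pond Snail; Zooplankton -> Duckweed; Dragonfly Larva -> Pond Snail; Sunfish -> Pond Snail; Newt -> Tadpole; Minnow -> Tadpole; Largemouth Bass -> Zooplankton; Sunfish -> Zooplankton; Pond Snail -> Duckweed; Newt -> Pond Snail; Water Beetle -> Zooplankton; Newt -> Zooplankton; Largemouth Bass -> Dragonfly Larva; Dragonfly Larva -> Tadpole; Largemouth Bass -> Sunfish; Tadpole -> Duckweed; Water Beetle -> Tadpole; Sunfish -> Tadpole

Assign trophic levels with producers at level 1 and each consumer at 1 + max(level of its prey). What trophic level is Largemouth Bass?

Trophic level 4

Duckweed is a producer → level 1.
Zooplankton eats Duckweed → level 2.
Sunfish eats Zooplankton (level 2); other prey at levels: Tadpole 2, Pond Snail 2 → level 3.
Largemouth Bass eats Sunfish (level 3); other prey at levels: Zooplankton 2, Dragonfly Larva 3 → level 4.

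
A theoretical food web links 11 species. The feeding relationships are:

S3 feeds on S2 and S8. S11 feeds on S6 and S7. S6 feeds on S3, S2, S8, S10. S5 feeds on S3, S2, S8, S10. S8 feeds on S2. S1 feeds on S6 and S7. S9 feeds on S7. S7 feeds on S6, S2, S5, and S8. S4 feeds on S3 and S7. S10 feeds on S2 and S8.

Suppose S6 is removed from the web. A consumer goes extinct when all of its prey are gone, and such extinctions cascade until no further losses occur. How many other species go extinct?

Remove S6.
Every predator of it retains at least one other prey: S7 still has S2, S8, S5; S1 still has S7; S11 still has S7.
No consumer loses all prey, so no secondary extinctions occur.

0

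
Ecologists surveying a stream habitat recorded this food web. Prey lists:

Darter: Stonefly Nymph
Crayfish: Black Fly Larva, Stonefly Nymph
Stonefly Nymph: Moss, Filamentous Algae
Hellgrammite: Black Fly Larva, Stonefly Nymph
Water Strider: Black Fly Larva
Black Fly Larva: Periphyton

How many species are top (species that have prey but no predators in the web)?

4

Top species (has prey, but nothing eats it): Water Strider, Crayfish, Hellgrammite, Darter.
Count: 4.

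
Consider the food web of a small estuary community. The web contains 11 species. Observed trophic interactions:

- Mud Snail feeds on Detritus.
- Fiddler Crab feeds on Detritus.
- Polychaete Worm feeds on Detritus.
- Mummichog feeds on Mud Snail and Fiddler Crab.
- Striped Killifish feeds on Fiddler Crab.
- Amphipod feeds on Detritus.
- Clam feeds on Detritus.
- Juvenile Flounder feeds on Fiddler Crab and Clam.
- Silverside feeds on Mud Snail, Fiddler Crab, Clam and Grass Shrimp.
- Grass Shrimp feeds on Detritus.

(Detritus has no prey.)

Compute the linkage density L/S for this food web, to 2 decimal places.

There are L = 15 links among S = 11 species.
L/S = 15/11 = 1.3636 ≈ 1.36.

L/S = 1.36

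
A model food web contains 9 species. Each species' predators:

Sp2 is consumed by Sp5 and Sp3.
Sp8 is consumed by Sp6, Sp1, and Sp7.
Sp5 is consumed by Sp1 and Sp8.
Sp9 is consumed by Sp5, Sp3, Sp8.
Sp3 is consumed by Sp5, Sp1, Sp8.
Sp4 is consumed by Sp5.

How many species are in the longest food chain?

One longest chain: Sp2 → Sp3 → Sp5 → Sp8 → Sp7.
It has 5 species and 4 links.

5 species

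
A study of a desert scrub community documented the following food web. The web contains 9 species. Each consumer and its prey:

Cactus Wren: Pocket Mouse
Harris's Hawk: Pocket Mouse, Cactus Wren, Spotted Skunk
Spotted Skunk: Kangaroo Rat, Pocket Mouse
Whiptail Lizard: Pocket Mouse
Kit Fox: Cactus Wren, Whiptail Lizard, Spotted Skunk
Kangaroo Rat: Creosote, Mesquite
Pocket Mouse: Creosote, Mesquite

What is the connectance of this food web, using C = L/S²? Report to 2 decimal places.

C = 0.17

The web has S = 9 species and L = 14 feeding links.
C = L / S² = 14 / 81 = 0.1728 ≈ 0.17.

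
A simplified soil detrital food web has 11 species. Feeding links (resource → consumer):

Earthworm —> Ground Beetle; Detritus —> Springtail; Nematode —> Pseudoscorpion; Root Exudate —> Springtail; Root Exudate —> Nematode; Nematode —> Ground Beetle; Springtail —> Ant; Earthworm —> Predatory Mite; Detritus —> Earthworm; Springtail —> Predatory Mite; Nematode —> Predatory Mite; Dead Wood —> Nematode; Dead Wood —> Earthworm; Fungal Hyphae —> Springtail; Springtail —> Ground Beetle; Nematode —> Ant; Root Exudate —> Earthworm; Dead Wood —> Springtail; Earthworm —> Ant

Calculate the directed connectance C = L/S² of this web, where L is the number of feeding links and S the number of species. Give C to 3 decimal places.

C = 0.157

The web has S = 11 species and L = 19 feeding links.
C = L / S² = 19 / 121 = 0.1570 ≈ 0.157.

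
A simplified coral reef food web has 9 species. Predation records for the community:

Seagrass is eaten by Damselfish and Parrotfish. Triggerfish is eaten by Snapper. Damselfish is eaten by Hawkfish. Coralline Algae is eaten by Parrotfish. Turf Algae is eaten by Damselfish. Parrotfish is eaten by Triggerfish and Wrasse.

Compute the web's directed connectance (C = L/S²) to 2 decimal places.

C = 0.10

The web has S = 9 species and L = 8 feeding links.
C = L / S² = 8 / 81 = 0.0988 ≈ 0.10.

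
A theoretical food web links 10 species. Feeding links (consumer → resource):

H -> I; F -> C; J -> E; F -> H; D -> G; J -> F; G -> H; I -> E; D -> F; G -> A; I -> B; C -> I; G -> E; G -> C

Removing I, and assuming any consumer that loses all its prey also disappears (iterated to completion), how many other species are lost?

Remove I.
Round 1: H (all prey gone), C (all prey gone) → extinct.
Round 2: F (all prey gone) → extinct.
No further losses. Total secondary extinctions: 3.

3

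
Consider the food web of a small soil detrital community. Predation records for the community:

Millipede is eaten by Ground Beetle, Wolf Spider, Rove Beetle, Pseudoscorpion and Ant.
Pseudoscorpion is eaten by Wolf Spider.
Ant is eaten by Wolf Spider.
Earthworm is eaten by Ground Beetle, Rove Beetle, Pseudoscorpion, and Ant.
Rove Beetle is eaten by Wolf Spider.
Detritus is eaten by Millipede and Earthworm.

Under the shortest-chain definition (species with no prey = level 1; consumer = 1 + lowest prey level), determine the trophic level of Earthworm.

Detritus has no prey (basal) → level 1.
Earthworm eats Detritus → level 2.

Trophic level 2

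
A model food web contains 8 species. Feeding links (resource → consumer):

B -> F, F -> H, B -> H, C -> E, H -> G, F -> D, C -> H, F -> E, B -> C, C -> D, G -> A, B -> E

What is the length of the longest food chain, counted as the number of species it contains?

5 species

One longest chain: B → C → H → G → A.
It has 5 species and 4 links.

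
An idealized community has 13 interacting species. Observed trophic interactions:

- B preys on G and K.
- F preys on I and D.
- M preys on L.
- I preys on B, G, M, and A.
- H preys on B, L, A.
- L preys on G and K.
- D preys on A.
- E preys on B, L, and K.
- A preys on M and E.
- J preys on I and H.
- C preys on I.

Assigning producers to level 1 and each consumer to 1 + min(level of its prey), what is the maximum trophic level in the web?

Producers (level 1): G, K.
Following each consumer down to its lowest-level prey: K → E → A → D (levels 1 through 4).
All prey of D (A 3) are at level 3 or above, so D is at level 1 + 3 = 4.
Every consumer has at least one prey at level 3 or below, so none exceeds level 4.

4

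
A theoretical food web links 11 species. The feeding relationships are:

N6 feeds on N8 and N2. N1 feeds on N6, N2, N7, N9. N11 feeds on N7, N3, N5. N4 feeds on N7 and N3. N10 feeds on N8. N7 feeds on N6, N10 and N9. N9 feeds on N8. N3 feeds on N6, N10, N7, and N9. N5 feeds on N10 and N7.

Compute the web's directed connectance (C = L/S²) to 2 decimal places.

The web has S = 11 species and L = 22 feeding links.
C = L / S² = 22 / 121 = 0.1818 ≈ 0.18.

C = 0.18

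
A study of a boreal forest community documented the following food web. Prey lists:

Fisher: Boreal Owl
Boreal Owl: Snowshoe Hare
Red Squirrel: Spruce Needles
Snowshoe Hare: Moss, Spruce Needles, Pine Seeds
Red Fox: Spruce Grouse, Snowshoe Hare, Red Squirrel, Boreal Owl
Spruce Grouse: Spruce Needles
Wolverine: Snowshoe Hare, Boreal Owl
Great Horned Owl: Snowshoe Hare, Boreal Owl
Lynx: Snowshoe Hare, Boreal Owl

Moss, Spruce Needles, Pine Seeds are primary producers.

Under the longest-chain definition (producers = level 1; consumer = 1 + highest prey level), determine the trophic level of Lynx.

Trophic level 4

Moss is a producer → level 1.
Snowshoe Hare eats Moss (level 1); other prey at levels: Spruce Needles 1, Pine Seeds 1 → level 2.
Boreal Owl eats Snowshoe Hare → level 3.
Lynx eats Boreal Owl (level 3); other prey at levels: Snowshoe Hare 2 → level 4.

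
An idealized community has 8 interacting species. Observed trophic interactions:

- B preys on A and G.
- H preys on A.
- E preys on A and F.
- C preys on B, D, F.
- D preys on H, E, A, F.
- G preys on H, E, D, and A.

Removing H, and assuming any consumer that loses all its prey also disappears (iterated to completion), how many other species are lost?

0

Remove H.
Every predator of it retains at least one other prey: D still has F, A, E; G still has A, E, D.
No consumer loses all prey, so no secondary extinctions occur.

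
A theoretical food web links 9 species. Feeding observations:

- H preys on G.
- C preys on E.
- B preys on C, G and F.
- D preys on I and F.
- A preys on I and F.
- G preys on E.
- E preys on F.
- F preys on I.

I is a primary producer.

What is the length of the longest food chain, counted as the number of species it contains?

One longest chain: I → F → E → G → B.
It has 5 species and 4 links.

5 species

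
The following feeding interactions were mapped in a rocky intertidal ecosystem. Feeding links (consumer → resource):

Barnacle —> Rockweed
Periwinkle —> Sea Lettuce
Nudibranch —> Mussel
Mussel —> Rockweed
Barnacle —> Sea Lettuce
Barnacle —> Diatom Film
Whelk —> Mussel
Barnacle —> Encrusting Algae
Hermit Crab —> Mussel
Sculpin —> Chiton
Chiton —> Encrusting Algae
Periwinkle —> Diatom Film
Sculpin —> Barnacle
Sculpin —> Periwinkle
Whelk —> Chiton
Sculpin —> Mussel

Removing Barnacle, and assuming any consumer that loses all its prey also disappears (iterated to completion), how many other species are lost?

Remove Barnacle.
Every predator of it retains at least one other prey: Sculpin still has Periwinkle, Mussel, Chiton.
No consumer loses all prey, so no secondary extinctions occur.

0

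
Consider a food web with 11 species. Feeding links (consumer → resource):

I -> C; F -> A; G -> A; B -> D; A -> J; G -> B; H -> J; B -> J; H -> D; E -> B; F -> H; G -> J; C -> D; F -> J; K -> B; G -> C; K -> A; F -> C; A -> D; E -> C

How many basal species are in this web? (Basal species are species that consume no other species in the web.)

Basal species (no prey listed): J, D.
Count: 2.

2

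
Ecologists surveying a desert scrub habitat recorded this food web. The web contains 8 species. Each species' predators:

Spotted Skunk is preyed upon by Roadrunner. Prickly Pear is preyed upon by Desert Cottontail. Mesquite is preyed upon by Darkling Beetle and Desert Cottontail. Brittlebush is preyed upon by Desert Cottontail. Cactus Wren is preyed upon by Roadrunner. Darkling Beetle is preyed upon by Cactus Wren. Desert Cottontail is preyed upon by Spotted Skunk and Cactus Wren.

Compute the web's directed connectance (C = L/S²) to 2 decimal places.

C = 0.14

The web has S = 8 species and L = 9 feeding links.
C = L / S² = 9 / 64 = 0.1406 ≈ 0.14.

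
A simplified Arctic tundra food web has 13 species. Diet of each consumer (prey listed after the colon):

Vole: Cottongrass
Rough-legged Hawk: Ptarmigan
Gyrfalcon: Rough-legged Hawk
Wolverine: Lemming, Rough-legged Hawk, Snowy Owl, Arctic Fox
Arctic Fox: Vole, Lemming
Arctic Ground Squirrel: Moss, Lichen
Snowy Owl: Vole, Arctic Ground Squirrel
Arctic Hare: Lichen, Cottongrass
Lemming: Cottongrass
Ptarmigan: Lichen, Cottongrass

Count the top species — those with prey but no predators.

3

Top species (has prey, but nothing eats it): Arctic Hare, Wolverine, Gyrfalcon.
Count: 3.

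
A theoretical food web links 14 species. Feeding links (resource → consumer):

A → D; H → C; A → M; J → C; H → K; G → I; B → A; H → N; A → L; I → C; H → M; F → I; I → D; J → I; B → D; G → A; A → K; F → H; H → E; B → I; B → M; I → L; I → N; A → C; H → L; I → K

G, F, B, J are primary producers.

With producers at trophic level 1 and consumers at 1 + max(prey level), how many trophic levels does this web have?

3

Producers (level 1): G, F, B, J.
F → H → N gives N level 3.
No species has a prey at level 3, so no species reaches level 4.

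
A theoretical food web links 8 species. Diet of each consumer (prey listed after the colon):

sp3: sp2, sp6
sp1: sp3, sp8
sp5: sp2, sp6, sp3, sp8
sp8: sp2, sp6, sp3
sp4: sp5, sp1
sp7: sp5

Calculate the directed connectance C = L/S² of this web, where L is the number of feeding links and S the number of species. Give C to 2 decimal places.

C = 0.22

The web has S = 8 species and L = 14 feeding links.
C = L / S² = 14 / 64 = 0.2188 ≈ 0.22.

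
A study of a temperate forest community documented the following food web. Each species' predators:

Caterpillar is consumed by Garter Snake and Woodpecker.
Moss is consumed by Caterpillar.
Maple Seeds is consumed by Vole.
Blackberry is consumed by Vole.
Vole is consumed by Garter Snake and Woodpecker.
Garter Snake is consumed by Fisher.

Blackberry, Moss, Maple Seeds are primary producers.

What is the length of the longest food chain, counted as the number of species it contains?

One longest chain: Moss → Caterpillar → Garter Snake → Fisher.
It has 4 species and 3 links.

4 species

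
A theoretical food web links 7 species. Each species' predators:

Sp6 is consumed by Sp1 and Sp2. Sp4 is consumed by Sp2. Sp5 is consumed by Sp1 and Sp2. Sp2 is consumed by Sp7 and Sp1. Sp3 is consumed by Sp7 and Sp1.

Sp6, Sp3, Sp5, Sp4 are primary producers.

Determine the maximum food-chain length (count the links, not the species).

One longest chain: Sp6 → Sp2 → Sp1.
It has 3 species and 2 links.

2 links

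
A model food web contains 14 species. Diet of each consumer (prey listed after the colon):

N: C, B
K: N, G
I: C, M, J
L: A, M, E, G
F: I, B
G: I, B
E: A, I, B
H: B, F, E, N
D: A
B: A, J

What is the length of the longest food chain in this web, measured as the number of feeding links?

One longest chain: C → I → E → H.
It has 4 species and 3 links.

3 links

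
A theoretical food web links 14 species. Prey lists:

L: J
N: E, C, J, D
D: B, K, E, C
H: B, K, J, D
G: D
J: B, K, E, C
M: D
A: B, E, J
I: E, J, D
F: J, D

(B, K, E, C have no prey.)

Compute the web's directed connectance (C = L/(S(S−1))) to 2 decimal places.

C = 0.15

The web has S = 14 species and L = 27 feeding links.
C = L / (S(S−1)) = 27 / 182 = 0.1484 ≈ 0.15.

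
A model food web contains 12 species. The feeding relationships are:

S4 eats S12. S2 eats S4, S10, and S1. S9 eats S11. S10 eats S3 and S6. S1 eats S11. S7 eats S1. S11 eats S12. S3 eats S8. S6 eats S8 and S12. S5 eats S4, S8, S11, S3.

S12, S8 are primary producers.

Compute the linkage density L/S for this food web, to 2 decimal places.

There are L = 17 links among S = 12 species.
L/S = 17/12 = 1.4167 ≈ 1.42.

L/S = 1.42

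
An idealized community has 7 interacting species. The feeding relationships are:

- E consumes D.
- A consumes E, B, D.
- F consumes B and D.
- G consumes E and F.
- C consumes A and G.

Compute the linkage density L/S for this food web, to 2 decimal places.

There are L = 10 links among S = 7 species.
L/S = 10/7 = 1.4286 ≈ 1.43.

L/S = 1.43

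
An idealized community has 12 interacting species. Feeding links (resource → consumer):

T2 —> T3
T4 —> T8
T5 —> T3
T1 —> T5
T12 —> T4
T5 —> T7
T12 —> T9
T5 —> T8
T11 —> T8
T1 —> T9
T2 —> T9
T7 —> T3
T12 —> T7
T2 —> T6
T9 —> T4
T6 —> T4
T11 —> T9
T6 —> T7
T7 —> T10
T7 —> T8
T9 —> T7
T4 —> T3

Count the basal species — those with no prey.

Basal species (no prey listed): T1, T11, T12, T2.
Count: 4.

4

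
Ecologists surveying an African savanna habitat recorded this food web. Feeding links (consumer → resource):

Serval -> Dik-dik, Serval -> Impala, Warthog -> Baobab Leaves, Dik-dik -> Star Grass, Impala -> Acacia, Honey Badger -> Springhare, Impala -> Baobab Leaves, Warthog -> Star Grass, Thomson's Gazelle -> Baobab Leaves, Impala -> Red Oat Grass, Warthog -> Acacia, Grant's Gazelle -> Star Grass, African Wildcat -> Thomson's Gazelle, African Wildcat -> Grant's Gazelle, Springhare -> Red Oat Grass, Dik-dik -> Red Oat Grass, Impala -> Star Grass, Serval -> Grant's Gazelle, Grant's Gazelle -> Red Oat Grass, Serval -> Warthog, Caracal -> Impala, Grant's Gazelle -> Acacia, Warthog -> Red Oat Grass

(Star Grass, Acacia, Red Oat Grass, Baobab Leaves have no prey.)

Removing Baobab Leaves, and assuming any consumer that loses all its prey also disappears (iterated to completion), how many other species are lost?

1

Remove Baobab Leaves.
Round 1: Thomson's Gazelle (all prey gone) → extinct.
No further losses. Total secondary extinctions: 1.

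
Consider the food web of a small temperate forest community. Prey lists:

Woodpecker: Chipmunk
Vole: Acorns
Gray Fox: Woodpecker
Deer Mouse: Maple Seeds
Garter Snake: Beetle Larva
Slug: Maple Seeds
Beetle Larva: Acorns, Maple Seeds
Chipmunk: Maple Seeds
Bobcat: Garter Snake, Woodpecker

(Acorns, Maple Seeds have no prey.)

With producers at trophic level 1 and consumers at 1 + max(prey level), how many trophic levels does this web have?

4

Producers (level 1): Acorns, Maple Seeds.
Maple Seeds → Chipmunk → Woodpecker → Bobcat gives Bobcat level 4.
No species has a prey at level 4, so no species reaches level 5.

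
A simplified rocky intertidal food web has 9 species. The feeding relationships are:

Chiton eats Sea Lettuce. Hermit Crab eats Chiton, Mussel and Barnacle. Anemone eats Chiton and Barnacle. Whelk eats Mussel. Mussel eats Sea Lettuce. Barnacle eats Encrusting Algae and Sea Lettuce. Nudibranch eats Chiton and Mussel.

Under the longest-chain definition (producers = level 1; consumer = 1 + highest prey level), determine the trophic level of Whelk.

Trophic level 3

Sea Lettuce is a producer → level 1.
Mussel eats Sea Lettuce → level 2.
Whelk eats Mussel → level 3.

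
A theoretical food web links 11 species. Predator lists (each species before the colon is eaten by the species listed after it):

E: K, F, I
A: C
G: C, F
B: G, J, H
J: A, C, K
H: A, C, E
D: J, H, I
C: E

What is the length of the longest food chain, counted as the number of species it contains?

6 species

One longest chain: D → J → A → C → E → K.
It has 6 species and 5 links.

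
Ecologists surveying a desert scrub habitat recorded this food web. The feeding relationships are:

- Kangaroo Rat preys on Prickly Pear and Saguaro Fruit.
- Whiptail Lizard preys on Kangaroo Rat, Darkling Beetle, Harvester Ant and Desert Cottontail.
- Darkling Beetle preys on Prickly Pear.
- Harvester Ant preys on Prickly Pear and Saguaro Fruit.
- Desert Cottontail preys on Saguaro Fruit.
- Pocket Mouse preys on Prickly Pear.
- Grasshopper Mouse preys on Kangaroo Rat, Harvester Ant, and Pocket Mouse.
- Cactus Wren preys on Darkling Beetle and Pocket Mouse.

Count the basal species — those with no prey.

2

Basal species (no prey listed): Prickly Pear, Saguaro Fruit.
Count: 2.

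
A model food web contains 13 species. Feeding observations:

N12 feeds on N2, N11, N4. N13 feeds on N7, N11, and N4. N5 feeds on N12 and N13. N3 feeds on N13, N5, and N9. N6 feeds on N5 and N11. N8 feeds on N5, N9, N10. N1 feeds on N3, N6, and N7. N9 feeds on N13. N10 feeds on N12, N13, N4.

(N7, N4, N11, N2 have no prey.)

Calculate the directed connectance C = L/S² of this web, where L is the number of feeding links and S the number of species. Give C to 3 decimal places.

The web has S = 13 species and L = 23 feeding links.
C = L / S² = 23 / 169 = 0.1361 ≈ 0.136.

C = 0.136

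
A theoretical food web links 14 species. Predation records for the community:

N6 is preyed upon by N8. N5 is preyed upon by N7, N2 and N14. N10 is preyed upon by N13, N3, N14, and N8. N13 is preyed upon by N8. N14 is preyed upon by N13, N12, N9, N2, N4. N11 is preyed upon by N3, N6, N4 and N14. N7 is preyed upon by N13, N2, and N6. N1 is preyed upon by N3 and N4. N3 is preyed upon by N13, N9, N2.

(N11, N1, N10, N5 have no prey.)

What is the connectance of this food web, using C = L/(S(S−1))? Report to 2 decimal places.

C = 0.14

The web has S = 14 species and L = 26 feeding links.
C = L / (S(S−1)) = 26 / 182 = 0.1429 ≈ 0.14.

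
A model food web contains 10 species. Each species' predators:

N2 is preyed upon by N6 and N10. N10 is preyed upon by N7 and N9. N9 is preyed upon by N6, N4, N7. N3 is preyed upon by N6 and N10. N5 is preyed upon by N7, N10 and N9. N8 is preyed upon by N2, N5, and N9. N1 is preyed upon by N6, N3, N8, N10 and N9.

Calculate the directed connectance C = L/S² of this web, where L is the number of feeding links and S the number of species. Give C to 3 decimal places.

The web has S = 10 species and L = 20 feeding links.
C = L / S² = 20 / 100 = 0.2000 ≈ 0.200.

C = 0.200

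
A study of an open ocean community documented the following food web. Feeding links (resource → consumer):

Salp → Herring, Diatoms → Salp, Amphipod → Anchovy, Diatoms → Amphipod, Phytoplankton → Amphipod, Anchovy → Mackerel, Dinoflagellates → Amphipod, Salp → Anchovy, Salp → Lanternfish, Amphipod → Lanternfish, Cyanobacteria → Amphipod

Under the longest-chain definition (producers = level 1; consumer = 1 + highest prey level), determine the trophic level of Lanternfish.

Diatoms is a producer → level 1.
Amphipod eats Diatoms (level 1); other prey at levels: Dinoflagellates 1, Phytoplankton 1, Cyanobacteria 1 → level 2.
Lanternfish eats Amphipod (level 2); other prey at levels: Salp 2 → level 3.

Trophic level 3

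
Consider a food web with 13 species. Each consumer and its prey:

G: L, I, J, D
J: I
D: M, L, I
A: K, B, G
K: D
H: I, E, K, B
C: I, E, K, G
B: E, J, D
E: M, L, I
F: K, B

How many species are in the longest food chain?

4 species

One longest chain: I → J → G → C.
It has 4 species and 3 links.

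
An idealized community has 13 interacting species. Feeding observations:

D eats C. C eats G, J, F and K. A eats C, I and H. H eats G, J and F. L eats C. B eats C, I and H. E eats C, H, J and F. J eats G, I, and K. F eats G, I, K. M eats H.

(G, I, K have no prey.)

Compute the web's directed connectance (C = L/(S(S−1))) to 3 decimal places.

C = 0.167

The web has S = 13 species and L = 26 feeding links.
C = L / (S(S−1)) = 26 / 156 = 0.1667 ≈ 0.167.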